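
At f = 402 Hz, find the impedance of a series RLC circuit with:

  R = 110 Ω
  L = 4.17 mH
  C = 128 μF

Step 1 — Angular frequency: ω = 2π·f = 2π·402 = 2526 rad/s.
Step 2 — Component impedances:
  R: Z = R = 110 Ω
  L: Z = jωL = j·2526·0.00417 = 0 + j10.53 Ω
  C: Z = 1/(jωC) = -j/(ω·C) = 0 - j3.093 Ω
Step 3 — Series combination: Z_total = R + L + C = 110 + j7.44 Ω = 110.3∠3.9° Ω.

Z = 110 + j7.44 Ω = 110.3∠3.9° Ω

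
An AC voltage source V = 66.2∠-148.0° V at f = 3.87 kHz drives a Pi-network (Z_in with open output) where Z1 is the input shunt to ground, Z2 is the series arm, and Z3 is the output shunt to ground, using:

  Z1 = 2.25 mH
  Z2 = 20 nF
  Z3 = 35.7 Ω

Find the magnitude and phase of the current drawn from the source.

Step 1 — Angular frequency: ω = 2π·f = 2π·3870 = 2.432e+04 rad/s.
Step 2 — Component impedances:
  Z1: Z = jωL = j·2.432e+04·0.00225 = 0 + j54.71 Ω
  Z2: Z = 1/(jωC) = -j/(ω·C) = 0 - j2056 Ω
  Z3: Z = R = 35.7 Ω
Step 3 — With open output, the series arm Z2 and the output shunt Z3 appear in series to ground: Z2 + Z3 = 35.7 - j2056 Ω.
Step 4 — Parallel with input shunt Z1: Z_in = Z1 || (Z2 + Z3) = 0.02667 + j56.21 Ω = 56.21∠90.0° Ω.
Step 5 — Source phasor: V = 66.2∠-148.0° V = -56.14 - j35.08 V.
Step 6 — Ohm's law: I = V / Z_total = (-56.14 - j35.08) / (0.02667 + j56.21) = -0.6246 + j0.9985 A.
Step 7 — Convert to polar: |I| = 1.178 A, ∠I = 122.0°.

I = 1.178∠122.0° A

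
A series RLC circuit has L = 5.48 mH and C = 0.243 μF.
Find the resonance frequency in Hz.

Step 1 — Resonance condition Im(Z)=0 gives ω₀ = 1/√(LC).
Step 2 — ω₀ = 1/√(0.00548·2.43e-07) = 2.74e+04 rad/s.
Step 3 — f₀ = ω₀/(2π) = 4361 Hz.

f₀ = 4361 Hz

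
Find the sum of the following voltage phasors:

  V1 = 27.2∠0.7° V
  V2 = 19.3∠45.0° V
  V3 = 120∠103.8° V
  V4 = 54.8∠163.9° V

Step 1 — Convert each phasor to rectangular form:
  V1 = 27.2·(cos(0.7°) + j·sin(0.7°)) = 27.2 + j0.3323 V
  V2 = 19.3·(cos(45.0°) + j·sin(45.0°)) = 13.65 + j13.65 V
  V3 = 120·(cos(103.8°) + j·sin(103.8°)) = -28.62 + j116.5 V
  V4 = 54.8·(cos(163.9°) + j·sin(163.9°)) = -52.65 + j15.2 V
Step 2 — Sum components: V_total = -40.43 + j145.7 V.
Step 3 — Convert to polar: |V_total| = 151.2 V, ∠V_total = 105.5°.

V_total = 151.2∠105.5° V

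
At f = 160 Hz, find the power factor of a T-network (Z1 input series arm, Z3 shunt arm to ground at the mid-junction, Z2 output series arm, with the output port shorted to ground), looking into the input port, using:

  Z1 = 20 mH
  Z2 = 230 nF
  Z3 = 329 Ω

Step 1 — Angular frequency: ω = 2π·f = 2π·160 = 1005 rad/s.
Step 2 — Component impedances:
  Z1: Z = jωL = j·1005·0.02 = 0 + j20.11 Ω
  Z2: Z = 1/(jωC) = -j/(ω·C) = 0 - j4325 Ω
  Z3: Z = R = 329 Ω
Step 3 — With the output port shorted to ground, the output series arm Z2 runs from the junction to ground; the shunt arm Z3 also runs from the junction to ground. They appear in parallel: Z3 || Z2 = 327.1 - j24.88 Ω.
Step 4 — Series with input arm Z1: Z_in = Z1 + (Z3 || Z2) = 327.1 - j4.777 Ω = 327.1∠-0.8° Ω.
Step 5 — Power factor: PF = cos(φ) = Re(Z)/|Z| = 327.11/327.14 = 0.9999.
Step 6 — Type: Im(Z) = -4.777 ⇒ leading (phase φ = -0.8°).

PF = 0.9999 (leading, φ = -0.8°)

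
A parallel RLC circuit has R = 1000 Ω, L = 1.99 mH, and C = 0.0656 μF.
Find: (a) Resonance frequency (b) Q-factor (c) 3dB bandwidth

Step 1 — Resonance: ω₀ = 1/√(LC) = 1/√(0.00199·6.56e-08) = 8.752e+04 rad/s.
Step 2 — f₀ = ω₀/(2π) = 1.393e+04 Hz.
Step 3 — Parallel Q: Q = R/(ω₀L) = 1000/(8.752e+04·0.00199) = 5.742.
Step 4 — Bandwidth: Δω = ω₀/Q = 1.524e+04 rad/s; BW = Δω/(2π) = 2426 Hz.

(a) f₀ = 1.393e+04 Hz  (b) Q = 5.742  (c) BW = 2426 Hz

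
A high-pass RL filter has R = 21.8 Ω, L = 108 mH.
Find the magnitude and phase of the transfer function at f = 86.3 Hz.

Step 1 — Angular frequency: ω = 2π·86.3 = 542.2 rad/s.
Step 2 — Transfer function: H(jω) = jωL/(R + jωL).
Step 3 — Numerator jωL = j·58.56; denominator R + jωL = 21.8 + j58.56.
Step 4 — H = 0.8783 + j0.3269.
Step 5 — Magnitude: |H| = 0.9372 (-0.6 dB); phase: φ = 20.4°.

|H| = 0.9372 (-0.6 dB), φ = 20.4°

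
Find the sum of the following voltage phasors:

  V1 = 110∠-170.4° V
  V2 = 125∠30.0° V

Step 1 — Convert each phasor to rectangular form:
  V1 = 110·(cos(-170.4°) + j·sin(-170.4°)) = -108.5 - j18.34 V
  V2 = 125·(cos(30.0°) + j·sin(30.0°)) = 108.3 + j62.5 V
Step 2 — Sum components: V_total = -0.2064 + j44.16 V.
Step 3 — Convert to polar: |V_total| = 44.16 V, ∠V_total = 90.3°.

V_total = 44.16∠90.3° V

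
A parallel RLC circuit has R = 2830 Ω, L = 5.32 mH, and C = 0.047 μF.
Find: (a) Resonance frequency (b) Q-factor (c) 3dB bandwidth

Step 1 — Resonance: ω₀ = 1/√(LC) = 1/√(0.00532·4.7e-08) = 6.324e+04 rad/s.
Step 2 — f₀ = ω₀/(2π) = 1.007e+04 Hz.
Step 3 — Parallel Q: Q = R/(ω₀L) = 2830/(6.324e+04·0.00532) = 8.412.
Step 4 — Bandwidth: Δω = ω₀/Q = 7518 rad/s; BW = Δω/(2π) = 1197 Hz.

(a) f₀ = 1.007e+04 Hz  (b) Q = 8.412  (c) BW = 1197 Hz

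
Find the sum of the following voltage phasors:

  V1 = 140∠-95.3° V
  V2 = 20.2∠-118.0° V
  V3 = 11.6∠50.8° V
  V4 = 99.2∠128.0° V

Step 1 — Convert each phasor to rectangular form:
  V1 = 140·(cos(-95.3°) + j·sin(-95.3°)) = -12.93 - j139.4 V
  V2 = 20.2·(cos(-118.0°) + j·sin(-118.0°)) = -9.483 - j17.84 V
  V3 = 11.6·(cos(50.8°) + j·sin(50.8°)) = 7.332 + j8.989 V
  V4 = 99.2·(cos(128.0°) + j·sin(128.0°)) = -61.07 + j78.17 V
Step 2 — Sum components: V_total = -76.16 - j70.08 V.
Step 3 — Convert to polar: |V_total| = 103.5 V, ∠V_total = -137.4°.

V_total = 103.5∠-137.4° V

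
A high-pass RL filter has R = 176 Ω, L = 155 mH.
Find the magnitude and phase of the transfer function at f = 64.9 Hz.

Step 1 — Angular frequency: ω = 2π·64.9 = 407.8 rad/s.
Step 2 — Transfer function: H(jω) = jωL/(R + jωL).
Step 3 — Numerator jωL = j·63.21; denominator R + jωL = 176 + j63.21.
Step 4 — H = 0.1142 + j0.3181.
Step 5 — Magnitude: |H| = 0.338 (-9.4 dB); phase: φ = 70.2°.

|H| = 0.338 (-9.4 dB), φ = 70.2°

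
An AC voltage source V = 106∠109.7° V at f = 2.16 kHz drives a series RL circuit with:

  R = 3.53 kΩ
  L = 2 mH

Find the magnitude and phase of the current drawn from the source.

Step 1 — Angular frequency: ω = 2π·f = 2π·2160 = 1.357e+04 rad/s.
Step 2 — Component impedances:
  R: Z = R = 3530 Ω
  L: Z = jωL = j·1.357e+04·0.002 = 0 + j27.14 Ω
Step 3 — Series combination: Z_total = R + L = 3530 + j27.14 Ω = 3530∠0.4° Ω.
Step 4 — Source phasor: V = 106∠109.7° V = -35.73 + j99.8 V.
Step 5 — Ohm's law: I = V / Z_total = (-35.73 + j99.8) / (3530 + j27.14) = -0.009904 + j0.02835 A.
Step 6 — Convert to polar: |I| = 0.03003 A, ∠I = 109.3°.

I = 0.03003∠109.3° A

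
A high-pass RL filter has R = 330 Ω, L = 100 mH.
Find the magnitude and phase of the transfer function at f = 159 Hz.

Step 1 — Angular frequency: ω = 2π·159 = 999 rad/s.
Step 2 — Transfer function: H(jω) = jωL/(R + jωL).
Step 3 — Numerator jωL = j·99.9; denominator R + jωL = 330 + j99.9.
Step 4 — H = 0.08395 + j0.2773.
Step 5 — Magnitude: |H| = 0.2897 (-10.8 dB); phase: φ = 73.2°.

|H| = 0.2897 (-10.8 dB), φ = 73.2°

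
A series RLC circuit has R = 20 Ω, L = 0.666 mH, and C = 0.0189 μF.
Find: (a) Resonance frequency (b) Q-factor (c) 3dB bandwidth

Step 1 — Resonance condition Im(Z)=0 gives ω₀ = 1/√(LC).
Step 2 — ω₀ = 1/√(0.000666·1.89e-08) = 2.819e+05 rad/s.
Step 3 — f₀ = ω₀/(2π) = 4.486e+04 Hz.
Step 4 — Series Q: Q = ω₀L/R = 2.819e+05·0.000666/20 = 9.386.
Step 5 — 3dB bandwidth: Δω = ω₀/Q = 3.003e+04 rad/s; BW = Δω/(2π) = 4779 Hz.

(a) f₀ = 4.486e+04 Hz  (b) Q = 9.386  (c) BW = 4779 Hz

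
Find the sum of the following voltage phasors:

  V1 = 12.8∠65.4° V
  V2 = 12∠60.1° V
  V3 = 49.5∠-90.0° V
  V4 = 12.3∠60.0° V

Step 1 — Convert each phasor to rectangular form:
  V1 = 12.8·(cos(65.4°) + j·sin(65.4°)) = 5.328 + j11.64 V
  V2 = 12·(cos(60.1°) + j·sin(60.1°)) = 5.982 + j10.4 V
  V3 = 49.5·(cos(-90.0°) + j·sin(-90.0°)) = 0 - j49.5 V
  V4 = 12.3·(cos(60.0°) + j·sin(60.0°)) = 6.15 + j10.65 V
Step 2 — Sum components: V_total = 17.46 - j16.81 V.
Step 3 — Convert to polar: |V_total| = 24.23 V, ∠V_total = -43.9°.

V_total = 24.23∠-43.9° V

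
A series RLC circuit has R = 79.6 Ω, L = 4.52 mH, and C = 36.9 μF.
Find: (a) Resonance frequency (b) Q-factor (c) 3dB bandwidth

Step 1 — Resonance: ω₀ = 1/√(LC) = 1/√(0.00452·3.69e-05) = 2449 rad/s.
Step 2 — f₀ = ω₀/(2π) = 389.7 Hz.
Step 3 — Series Q: Q = ω₀L/R = 2449·0.00452/79.6 = 0.139.
Step 4 — Bandwidth: Δω = ω₀/Q = 1.761e+04 rad/s; BW = Δω/(2π) = 2803 Hz.

(a) f₀ = 389.7 Hz  (b) Q = 0.139  (c) BW = 2803 Hz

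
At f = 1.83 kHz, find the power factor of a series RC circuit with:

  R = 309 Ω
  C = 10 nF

Step 1 — Angular frequency: ω = 2π·f = 2π·1830 = 1.15e+04 rad/s.
Step 2 — Component impedances:
  R: Z = R = 309 Ω
  C: Z = 1/(jωC) = -j/(ω·C) = 0 - j8697 Ω
Step 3 — Series combination: Z_total = R + C = 309 - j8697 Ω = 8702∠-88.0° Ω.
Step 4 — Power factor: PF = cos(φ) = Re(Z)/|Z| = 309/8702 = 0.03551.
Step 5 — Type: Im(Z) = -8697 ⇒ leading (phase φ = -88.0°).

PF = 0.03551 (leading, φ = -88.0°)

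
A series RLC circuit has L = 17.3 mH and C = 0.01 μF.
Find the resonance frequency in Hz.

Step 1 — Resonance condition Im(Z)=0 gives ω₀ = 1/√(LC).
Step 2 — ω₀ = 1/√(0.0173·1e-08) = 7.603e+04 rad/s.
Step 3 — f₀ = ω₀/(2π) = 1.21e+04 Hz.

f₀ = 1.21e+04 Hz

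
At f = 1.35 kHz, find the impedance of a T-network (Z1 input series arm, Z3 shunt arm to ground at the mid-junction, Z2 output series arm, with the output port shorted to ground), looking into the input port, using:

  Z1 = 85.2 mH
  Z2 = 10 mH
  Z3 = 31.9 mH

Step 1 — Angular frequency: ω = 2π·f = 2π·1350 = 8482 rad/s.
Step 2 — Component impedances:
  Z1: Z = jωL = j·8482·0.0852 = 0 + j722.7 Ω
  Z2: Z = jωL = j·8482·0.01 = 0 + j84.82 Ω
  Z3: Z = jωL = j·8482·0.0319 = 0 + j270.6 Ω
Step 3 — With the output port shorted to ground, the output series arm Z2 runs from the junction to ground; the shunt arm Z3 also runs from the junction to ground. They appear in parallel: Z3 || Z2 = 0 + j64.58 Ω.
Step 4 — Series with input arm Z1: Z_in = Z1 + (Z3 || Z2) = 0 + j787.3 Ω = 787.3∠90.0° Ω.

Z = 0 + j787.3 Ω = 787.3∠90.0° Ω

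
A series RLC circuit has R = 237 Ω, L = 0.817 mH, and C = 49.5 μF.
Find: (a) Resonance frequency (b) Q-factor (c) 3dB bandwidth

Step 1 — Resonance condition Im(Z)=0 gives ω₀ = 1/√(LC).
Step 2 — ω₀ = 1/√(0.000817·4.95e-05) = 4973 rad/s.
Step 3 — f₀ = ω₀/(2π) = 791.4 Hz.
Step 4 — Series Q: Q = ω₀L/R = 4973·0.000817/237 = 0.01714.
Step 5 — 3dB bandwidth: Δω = ω₀/Q = 2.901e+05 rad/s; BW = Δω/(2π) = 4.617e+04 Hz.

(a) f₀ = 791.4 Hz  (b) Q = 0.01714  (c) BW = 4.617e+04 Hz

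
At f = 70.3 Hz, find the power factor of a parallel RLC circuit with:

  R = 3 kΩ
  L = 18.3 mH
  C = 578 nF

Step 1 — Angular frequency: ω = 2π·f = 2π·70.3 = 441.7 rad/s.
Step 2 — Component impedances:
  R: Z = R = 3000 Ω
  L: Z = jωL = j·441.7·0.0183 = 0 + j8.083 Ω
  C: Z = 1/(jωC) = -j/(ω·C) = 0 - j3917 Ω
Step 3 — Parallel combination: 1/Z_total = 1/R + 1/L + 1/C; Z_total = 0.02187 + j8.1 Ω = 8.1∠89.8° Ω.
Step 4 — Power factor: PF = cos(φ) = Re(Z)/|Z| = 0.02187/8.1 = 0.0027.
Step 5 — Type: Im(Z) = 8.1 ⇒ lagging (phase φ = 89.8°).

PF = 0.0027 (lagging, φ = 89.8°)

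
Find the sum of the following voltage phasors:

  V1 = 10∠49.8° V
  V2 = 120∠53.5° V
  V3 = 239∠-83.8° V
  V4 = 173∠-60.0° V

Step 1 — Convert each phasor to rectangular form:
  V1 = 10·(cos(49.8°) + j·sin(49.8°)) = 6.455 + j7.638 V
  V2 = 120·(cos(53.5°) + j·sin(53.5°)) = 71.38 + j96.46 V
  V3 = 239·(cos(-83.8°) + j·sin(-83.8°)) = 25.81 - j237.6 V
  V4 = 173·(cos(-60.0°) + j·sin(-60.0°)) = 86.5 - j149.8 V
Step 2 — Sum components: V_total = 190.1 - j283.3 V.
Step 3 — Convert to polar: |V_total| = 341.2 V, ∠V_total = -56.1°.

V_total = 341.2∠-56.1° V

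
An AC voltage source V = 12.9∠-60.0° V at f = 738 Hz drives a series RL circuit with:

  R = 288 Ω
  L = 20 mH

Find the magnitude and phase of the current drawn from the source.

Step 1 — Angular frequency: ω = 2π·f = 2π·738 = 4637 rad/s.
Step 2 — Component impedances:
  R: Z = R = 288 Ω
  L: Z = jωL = j·4637·0.02 = 0 + j92.74 Ω
Step 3 — Series combination: Z_total = R + L = 288 + j92.74 Ω = 302.6∠17.8° Ω.
Step 4 — Source phasor: V = 12.9∠-60.0° V = 6.45 - j11.17 V.
Step 5 — Ohm's law: I = V / Z_total = (6.45 - j11.17) / (288 + j92.74) = 0.008974 - j0.04168 A.
Step 6 — Convert to polar: |I| = 0.04264 A, ∠I = -77.8°.

I = 0.04264∠-77.8° A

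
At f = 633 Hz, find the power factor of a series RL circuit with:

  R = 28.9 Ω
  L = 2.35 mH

Step 1 — Angular frequency: ω = 2π·f = 2π·633 = 3977 rad/s.
Step 2 — Component impedances:
  R: Z = R = 28.9 Ω
  L: Z = jωL = j·3977·0.00235 = 0 + j9.347 Ω
Step 3 — Series combination: Z_total = R + L = 28.9 + j9.347 Ω = 30.37∠17.9° Ω.
Step 4 — Power factor: PF = cos(φ) = Re(Z)/|Z| = 28.9/30.374 = 0.9515.
Step 5 — Type: Im(Z) = 9.347 ⇒ lagging (phase φ = 17.9°).

PF = 0.9515 (lagging, φ = 17.9°)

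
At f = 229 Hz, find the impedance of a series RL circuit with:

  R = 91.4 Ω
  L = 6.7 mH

Step 1 — Angular frequency: ω = 2π·f = 2π·229 = 1439 rad/s.
Step 2 — Component impedances:
  R: Z = R = 91.4 Ω
  L: Z = jωL = j·1439·0.0067 = 0 + j9.64 Ω
Step 3 — Series combination: Z_total = R + L = 91.4 + j9.64 Ω = 91.91∠6.0° Ω.

Z = 91.4 + j9.64 Ω = 91.91∠6.0° Ω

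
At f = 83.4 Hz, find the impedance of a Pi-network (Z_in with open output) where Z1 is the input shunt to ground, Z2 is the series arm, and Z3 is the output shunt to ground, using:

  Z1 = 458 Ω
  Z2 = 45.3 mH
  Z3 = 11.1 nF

Step 1 — Angular frequency: ω = 2π·f = 2π·83.4 = 524 rad/s.
Step 2 — Component impedances:
  Z1: Z = R = 458 Ω
  Z2: Z = jωL = j·524·0.0453 = 0 + j23.74 Ω
  Z3: Z = 1/(jωC) = -j/(ω·C) = 0 - j1.719e+05 Ω
Step 3 — With open output, the series arm Z2 and the output shunt Z3 appear in series to ground: Z2 + Z3 = 0 - j1.719e+05 Ω.
Step 4 — Parallel with input shunt Z1: Z_in = Z1 || (Z2 + Z3) = 458 - j1.22 Ω = 458∠-0.2° Ω.

Z = 458 - j1.22 Ω = 458∠-0.2° Ω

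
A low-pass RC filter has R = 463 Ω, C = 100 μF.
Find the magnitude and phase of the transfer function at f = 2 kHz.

Step 1 — Angular frequency: ω = 2π·2000 = 1.257e+04 rad/s.
Step 2 — Transfer function: H(jω) = 1/(1 + jωRC).
Step 3 — Denominator: 1 + jωRC = 1 + j·1.257e+04·463·0.0001 = 1 + j581.8.
Step 4 — H = 2.954e-06 - j0.001719.
Step 5 — Magnitude: |H| = 0.001719 (-55.3 dB); phase: φ = -89.9°.

|H| = 0.001719 (-55.3 dB), φ = -89.9°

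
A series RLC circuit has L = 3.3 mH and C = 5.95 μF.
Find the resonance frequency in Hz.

Step 1 — Resonance condition Im(Z)=0 gives ω₀ = 1/√(LC).
Step 2 — ω₀ = 1/√(0.0033·5.95e-06) = 7136 rad/s.
Step 3 — f₀ = ω₀/(2π) = 1136 Hz.

f₀ = 1136 Hz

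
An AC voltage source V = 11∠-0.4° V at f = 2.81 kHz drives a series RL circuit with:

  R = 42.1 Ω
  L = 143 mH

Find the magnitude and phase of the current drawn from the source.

Step 1 — Angular frequency: ω = 2π·f = 2π·2810 = 1.766e+04 rad/s.
Step 2 — Component impedances:
  R: Z = R = 42.1 Ω
  L: Z = jωL = j·1.766e+04·0.143 = 0 + j2525 Ω
Step 3 — Series combination: Z_total = R + L = 42.1 + j2525 Ω = 2525∠89.0° Ω.
Step 4 — Source phasor: V = 11∠-0.4° V = 11 - j0.07679 V.
Step 5 — Ohm's law: I = V / Z_total = (11 - j0.07679) / (42.1 + j2525) = 4.222e-05 - j0.004356 A.
Step 6 — Convert to polar: |I| = 0.004356 A, ∠I = -89.4°.

I = 0.004356∠-89.4° A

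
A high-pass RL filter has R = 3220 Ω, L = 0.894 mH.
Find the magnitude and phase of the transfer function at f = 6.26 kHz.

Step 1 — Angular frequency: ω = 2π·6260 = 3.933e+04 rad/s.
Step 2 — Transfer function: H(jω) = jωL/(R + jωL).
Step 3 — Numerator jωL = j·35.16; denominator R + jωL = 3220 + j35.16.
Step 4 — H = 0.0001192 + j0.01092.
Step 5 — Magnitude: |H| = 0.01092 (-39.2 dB); phase: φ = 89.4°.

|H| = 0.01092 (-39.2 dB), φ = 89.4°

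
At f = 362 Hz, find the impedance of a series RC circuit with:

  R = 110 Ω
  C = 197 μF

Step 1 — Angular frequency: ω = 2π·f = 2π·362 = 2275 rad/s.
Step 2 — Component impedances:
  R: Z = R = 110 Ω
  C: Z = 1/(jωC) = -j/(ω·C) = 0 - j2.232 Ω
Step 3 — Series combination: Z_total = R + C = 110 - j2.232 Ω = 110∠-1.2° Ω.

Z = 110 - j2.232 Ω = 110∠-1.2° Ω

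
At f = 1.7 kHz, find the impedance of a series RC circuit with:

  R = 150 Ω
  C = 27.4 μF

Step 1 — Angular frequency: ω = 2π·f = 2π·1700 = 1.068e+04 rad/s.
Step 2 — Component impedances:
  R: Z = R = 150 Ω
  C: Z = 1/(jωC) = -j/(ω·C) = 0 - j3.417 Ω
Step 3 — Series combination: Z_total = R + C = 150 - j3.417 Ω = 150∠-1.3° Ω.

Z = 150 - j3.417 Ω = 150∠-1.3° Ω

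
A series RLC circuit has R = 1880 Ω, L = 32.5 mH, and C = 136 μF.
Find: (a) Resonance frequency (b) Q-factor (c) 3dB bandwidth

Step 1 — Resonance: ω₀ = 1/√(LC) = 1/√(0.0325·0.000136) = 475.7 rad/s.
Step 2 — f₀ = ω₀/(2π) = 75.7 Hz.
Step 3 — Series Q: Q = ω₀L/R = 475.7·0.0325/1880 = 0.008223.
Step 4 — Bandwidth: Δω = ω₀/Q = 5.785e+04 rad/s; BW = Δω/(2π) = 9207 Hz.

(a) f₀ = 75.7 Hz  (b) Q = 0.008223  (c) BW = 9207 Hz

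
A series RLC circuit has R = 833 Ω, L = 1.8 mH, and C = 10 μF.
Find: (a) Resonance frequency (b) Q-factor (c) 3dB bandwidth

Step 1 — Resonance: ω₀ = 1/√(LC) = 1/√(0.0018·1e-05) = 7454 rad/s.
Step 2 — f₀ = ω₀/(2π) = 1186 Hz.
Step 3 — Series Q: Q = ω₀L/R = 7454·0.0018/833 = 0.01611.
Step 4 — Bandwidth: Δω = ω₀/Q = 4.628e+05 rad/s; BW = Δω/(2π) = 7.365e+04 Hz.

(a) f₀ = 1186 Hz  (b) Q = 0.01611  (c) BW = 7.365e+04 Hz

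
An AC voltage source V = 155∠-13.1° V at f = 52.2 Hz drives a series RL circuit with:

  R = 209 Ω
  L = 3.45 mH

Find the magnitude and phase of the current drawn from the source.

Step 1 — Angular frequency: ω = 2π·f = 2π·52.2 = 328 rad/s.
Step 2 — Component impedances:
  R: Z = R = 209 Ω
  L: Z = jωL = j·328·0.00345 = 0 + j1.132 Ω
Step 3 — Series combination: Z_total = R + L = 209 + j1.132 Ω = 209∠0.3° Ω.
Step 4 — Source phasor: V = 155∠-13.1° V = 151 - j35.13 V.
Step 5 — Ohm's law: I = V / Z_total = (151 - j35.13) / (209 + j1.132) = 0.7214 - j0.172 A.
Step 6 — Convert to polar: |I| = 0.7416 A, ∠I = -13.4°.

I = 0.7416∠-13.4° A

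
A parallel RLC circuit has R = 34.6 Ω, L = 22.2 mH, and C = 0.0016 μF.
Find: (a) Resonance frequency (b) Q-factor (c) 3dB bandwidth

Step 1 — Resonance: ω₀ = 1/√(LC) = 1/√(0.0222·1.6e-09) = 1.678e+05 rad/s.
Step 2 — f₀ = ω₀/(2π) = 2.67e+04 Hz.
Step 3 — Parallel Q: Q = R/(ω₀L) = 34.6/(1.678e+05·0.0222) = 0.009289.
Step 4 — Bandwidth: Δω = ω₀/Q = 1.806e+07 rad/s; BW = Δω/(2π) = 2.875e+06 Hz.

(a) f₀ = 2.67e+04 Hz  (b) Q = 0.009289  (c) BW = 2.875e+06 Hz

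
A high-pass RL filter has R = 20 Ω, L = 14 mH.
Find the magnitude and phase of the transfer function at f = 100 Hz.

Step 1 — Angular frequency: ω = 2π·100 = 628.3 rad/s.
Step 2 — Transfer function: H(jω) = jωL/(R + jωL).
Step 3 — Numerator jωL = j·8.796; denominator R + jωL = 20 + j8.796.
Step 4 — H = 0.1621 + j0.3685.
Step 5 — Magnitude: |H| = 0.4026 (-7.9 dB); phase: φ = 66.3°.

|H| = 0.4026 (-7.9 dB), φ = 66.3°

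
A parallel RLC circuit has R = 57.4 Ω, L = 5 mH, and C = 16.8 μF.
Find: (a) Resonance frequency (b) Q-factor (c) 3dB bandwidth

Step 1 — Resonance: ω₀ = 1/√(LC) = 1/√(0.005·1.68e-05) = 3450 rad/s.
Step 2 — f₀ = ω₀/(2π) = 549.1 Hz.
Step 3 — Parallel Q: Q = R/(ω₀L) = 57.4/(3450·0.005) = 3.327.
Step 4 — Bandwidth: Δω = ω₀/Q = 1037 rad/s; BW = Δω/(2π) = 165 Hz.

(a) f₀ = 549.1 Hz  (b) Q = 3.327  (c) BW = 165 Hz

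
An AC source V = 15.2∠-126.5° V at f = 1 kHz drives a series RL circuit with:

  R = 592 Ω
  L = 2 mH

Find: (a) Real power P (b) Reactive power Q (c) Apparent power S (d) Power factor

Step 1 — Angular frequency: ω = 2π·f = 2π·1000 = 6283 rad/s.
Step 2 — Component impedances:
  R: Z = R = 592 Ω
  L: Z = jωL = j·6283·0.002 = 0 + j12.57 Ω
Step 3 — Series combination: Z_total = R + L = 592 + j12.57 Ω = 592.1∠1.2° Ω.
Step 4 — Source phasor: V = 15.2∠-126.5° V = -9.041 - j12.22 V.
Step 5 — Current: I = V / Z = -0.0157 - j0.02031 A = 0.02567∠-127.7° A.
Step 6 — Complex power: S = V·I* = 0.3901 + j0.008281 VA.
Step 7 — Real power: P = Re(S) = 0.3901 W.
Step 8 — Reactive power: Q = Im(S) = 0.008281 VAR.
Step 9 — Apparent power: |S| = 0.3902 VA.
Step 10 — Power factor: PF = P/|S| = 0.9998 (lagging).

(a) P = 0.3901 W  (b) Q = 0.008281 VAR  (c) S = 0.3902 VA  (d) PF = 0.9998 (lagging)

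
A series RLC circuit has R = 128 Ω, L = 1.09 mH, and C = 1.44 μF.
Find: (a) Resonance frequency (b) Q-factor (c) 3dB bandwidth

Step 1 — Resonance: ω₀ = 1/√(LC) = 1/√(0.00109·1.44e-06) = 2.524e+04 rad/s.
Step 2 — f₀ = ω₀/(2π) = 4017 Hz.
Step 3 — Series Q: Q = ω₀L/R = 2.524e+04·0.00109/128 = 0.2149.
Step 4 — Bandwidth: Δω = ω₀/Q = 1.174e+05 rad/s; BW = Δω/(2π) = 1.869e+04 Hz.

(a) f₀ = 4017 Hz  (b) Q = 0.2149  (c) BW = 1.869e+04 Hz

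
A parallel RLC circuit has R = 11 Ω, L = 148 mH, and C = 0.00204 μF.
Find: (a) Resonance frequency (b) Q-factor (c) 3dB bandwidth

Step 1 — Resonance: ω₀ = 1/√(LC) = 1/√(0.148·2.04e-09) = 5.755e+04 rad/s.
Step 2 — f₀ = ω₀/(2π) = 9160 Hz.
Step 3 — Parallel Q: Q = R/(ω₀L) = 11/(5.755e+04·0.148) = 0.001291.
Step 4 — Bandwidth: Δω = ω₀/Q = 4.456e+07 rad/s; BW = Δω/(2π) = 7.092e+06 Hz.

(a) f₀ = 9160 Hz  (b) Q = 0.001291  (c) BW = 7.092e+06 Hz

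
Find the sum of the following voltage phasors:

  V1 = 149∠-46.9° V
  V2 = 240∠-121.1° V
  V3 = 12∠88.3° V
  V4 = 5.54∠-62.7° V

Step 1 — Convert each phasor to rectangular form:
  V1 = 149·(cos(-46.9°) + j·sin(-46.9°)) = 101.8 - j108.8 V
  V2 = 240·(cos(-121.1°) + j·sin(-121.1°)) = -124 - j205.5 V
  V3 = 12·(cos(88.3°) + j·sin(88.3°)) = 0.356 + j11.99 V
  V4 = 5.54·(cos(-62.7°) + j·sin(-62.7°)) = 2.541 - j4.923 V
Step 2 — Sum components: V_total = -19.26 - j307.2 V.
Step 3 — Convert to polar: |V_total| = 307.8 V, ∠V_total = -93.6°.

V_total = 307.8∠-93.6° V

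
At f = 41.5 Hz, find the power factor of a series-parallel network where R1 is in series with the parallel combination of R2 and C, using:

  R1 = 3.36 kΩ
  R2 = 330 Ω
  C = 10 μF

Step 1 — Angular frequency: ω = 2π·f = 2π·41.5 = 260.8 rad/s.
Step 2 — Component impedances:
  R1: Z = R = 3360 Ω
  R2: Z = R = 330 Ω
  C: Z = 1/(jωC) = -j/(ω·C) = 0 - j383.5 Ω
Step 3 — Parallel branch: R2 || C = 1/(1/R2 + 1/C) = 189.6 - j163.2 Ω.
Step 4 — Series with R1: Z_total = R1 + (R2 || C) = 3550 - j163.2 Ω = 3553∠-2.6° Ω.
Step 5 — Power factor: PF = cos(φ) = Re(Z)/|Z| = 3549.6/3553.4 = 0.9989.
Step 6 — Type: Im(Z) = -163.2 ⇒ leading (phase φ = -2.6°).

PF = 0.9989 (leading, φ = -2.6°)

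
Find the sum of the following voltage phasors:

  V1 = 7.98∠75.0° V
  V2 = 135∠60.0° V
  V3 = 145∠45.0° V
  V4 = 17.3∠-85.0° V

Step 1 — Convert each phasor to rectangular form:
  V1 = 7.98·(cos(75.0°) + j·sin(75.0°)) = 2.065 + j7.708 V
  V2 = 135·(cos(60.0°) + j·sin(60.0°)) = 67.5 + j116.9 V
  V3 = 145·(cos(45.0°) + j·sin(45.0°)) = 102.5 + j102.5 V
  V4 = 17.3·(cos(-85.0°) + j·sin(-85.0°)) = 1.508 - j17.23 V
Step 2 — Sum components: V_total = 173.6 + j209.9 V.
Step 3 — Convert to polar: |V_total| = 272.4 V, ∠V_total = 50.4°.

V_total = 272.4∠50.4° V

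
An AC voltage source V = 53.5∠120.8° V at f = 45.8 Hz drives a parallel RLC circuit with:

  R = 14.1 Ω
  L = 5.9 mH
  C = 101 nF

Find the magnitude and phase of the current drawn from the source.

Step 1 — Angular frequency: ω = 2π·f = 2π·45.8 = 287.8 rad/s.
Step 2 — Component impedances:
  R: Z = R = 14.1 Ω
  L: Z = jωL = j·287.8·0.0059 = 0 + j1.698 Ω
  C: Z = 1/(jωC) = -j/(ω·C) = 0 - j3.441e+04 Ω
Step 3 — Parallel combination: 1/Z_total = 1/R + 1/L + 1/C; Z_total = 0.2015 + j1.674 Ω = 1.686∠83.1° Ω.
Step 4 — Source phasor: V = 53.5∠120.8° V = -27.39 + j45.95 V.
Step 5 — Ohm's law: I = V / Z_total = (-27.39 + j45.95) / (0.2015 + j1.674) = 25.12 + j19.39 A.
Step 6 — Convert to polar: |I| = 31.74 A, ∠I = 37.7°.

I = 31.74∠37.7° A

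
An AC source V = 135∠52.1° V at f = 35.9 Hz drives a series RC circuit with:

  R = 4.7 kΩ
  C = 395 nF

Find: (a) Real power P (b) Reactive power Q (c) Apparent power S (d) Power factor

Step 1 — Angular frequency: ω = 2π·f = 2π·35.9 = 225.6 rad/s.
Step 2 — Component impedances:
  R: Z = R = 4700 Ω
  C: Z = 1/(jωC) = -j/(ω·C) = 0 - j1.122e+04 Ω
Step 3 — Series combination: Z_total = R + C = 4700 - j1.122e+04 Ω = 1.217e+04∠-67.3° Ω.
Step 4 — Source phasor: V = 135∠52.1° V = 82.93 + j106.5 V.
Step 5 — Current: I = V / Z = -0.005443 + j0.009668 A = 0.01109∠119.4° A.
Step 6 — Complex power: S = V·I* = 0.5785 - j1.382 VA.
Step 7 — Real power: P = Re(S) = 0.5785 W.
Step 8 — Reactive power: Q = Im(S) = -1.382 VAR.
Step 9 — Apparent power: |S| = 1.498 VA.
Step 10 — Power factor: PF = P/|S| = 0.3863 (leading).

(a) P = 0.5785 W  (b) Q = -1.382 VAR  (c) S = 1.498 VA  (d) PF = 0.3863 (leading)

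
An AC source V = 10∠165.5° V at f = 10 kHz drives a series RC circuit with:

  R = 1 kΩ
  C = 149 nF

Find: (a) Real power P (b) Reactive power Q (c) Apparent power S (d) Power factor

Step 1 — Angular frequency: ω = 2π·f = 2π·1e+04 = 6.283e+04 rad/s.
Step 2 — Component impedances:
  R: Z = R = 1000 Ω
  C: Z = 1/(jωC) = -j/(ω·C) = 0 - j106.8 Ω
Step 3 — Series combination: Z_total = R + C = 1000 - j106.8 Ω = 1006∠-6.1° Ω.
Step 4 — Source phasor: V = 10∠165.5° V = -9.681 + j2.504 V.
Step 5 — Current: I = V / Z = -0.009837 + j0.001453 A = 0.009943∠171.6° A.
Step 6 — Complex power: S = V·I* = 0.09887 - j0.01056 VA.
Step 7 — Real power: P = Re(S) = 0.09887 W.
Step 8 — Reactive power: Q = Im(S) = -0.01056 VAR.
Step 9 — Apparent power: |S| = 0.09943 VA.
Step 10 — Power factor: PF = P/|S| = 0.9943 (leading).

(a) P = 0.09887 W  (b) Q = -0.01056 VAR  (c) S = 0.09943 VA  (d) PF = 0.9943 (leading)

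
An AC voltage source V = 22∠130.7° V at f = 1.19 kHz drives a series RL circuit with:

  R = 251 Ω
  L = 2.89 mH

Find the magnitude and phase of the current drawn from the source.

Step 1 — Angular frequency: ω = 2π·f = 2π·1190 = 7477 rad/s.
Step 2 — Component impedances:
  R: Z = R = 251 Ω
  L: Z = jωL = j·7477·0.00289 = 0 + j21.61 Ω
Step 3 — Series combination: Z_total = R + L = 251 + j21.61 Ω = 251.9∠4.9° Ω.
Step 4 — Source phasor: V = 22∠130.7° V = -14.35 + j16.68 V.
Step 5 — Ohm's law: I = V / Z_total = (-14.35 + j16.68) / (251 + j21.61) = -0.05106 + j0.07085 A.
Step 6 — Convert to polar: |I| = 0.08733 A, ∠I = 125.8°.

I = 0.08733∠125.8° A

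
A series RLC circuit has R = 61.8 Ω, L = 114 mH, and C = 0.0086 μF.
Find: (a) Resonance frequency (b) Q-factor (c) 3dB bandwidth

Step 1 — Resonance: ω₀ = 1/√(LC) = 1/√(0.114·8.6e-09) = 3.194e+04 rad/s.
Step 2 — f₀ = ω₀/(2π) = 5083 Hz.
Step 3 — Series Q: Q = ω₀L/R = 3.194e+04·0.114/61.8 = 58.91.
Step 4 — Bandwidth: Δω = ω₀/Q = 542.1 rad/s; BW = Δω/(2π) = 86.28 Hz.

(a) f₀ = 5083 Hz  (b) Q = 58.91  (c) BW = 86.28 Hz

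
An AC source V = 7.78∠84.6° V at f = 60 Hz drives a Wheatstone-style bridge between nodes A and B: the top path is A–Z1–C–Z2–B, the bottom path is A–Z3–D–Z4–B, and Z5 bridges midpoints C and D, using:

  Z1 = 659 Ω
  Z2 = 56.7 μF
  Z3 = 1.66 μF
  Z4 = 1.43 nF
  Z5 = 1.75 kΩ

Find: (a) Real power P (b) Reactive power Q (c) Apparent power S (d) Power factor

Step 1 — Angular frequency: ω = 2π·f = 2π·60 = 377 rad/s.
Step 2 — Component impedances:
  Z1: Z = R = 659 Ω
  Z2: Z = 1/(jωC) = -j/(ω·C) = 0 - j46.78 Ω
  Z3: Z = 1/(jωC) = -j/(ω·C) = 0 - j1598 Ω
  Z4: Z = 1/(jωC) = -j/(ω·C) = 0 - j1.855e+06 Ω
  Z5: Z = R = 1750 Ω
Step 3 — Bridge requires nodal analysis (the Z5 bridge couples midpoints C and D, so the two paths cannot be reduced to a simple series/parallel combination). Setting node B to ground and injecting 1 A at node A, the 3-node admittance system at A, C, D solves to V_A = Z_AB = 533.9 - j129.9 Ω = 549.4∠-13.7° Ω.
Step 4 — Source phasor: V = 7.78∠84.6° V = 0.7322 + j7.745 V.
Step 5 — Current: I = V / Z = -0.002037 + j0.01401 A = 0.01416∠98.3° A.
Step 6 — Complex power: S = V·I* = 0.107 - j0.02604 VA.
Step 7 — Real power: P = Re(S) = 0.107 W.
Step 8 — Reactive power: Q = Im(S) = -0.02604 VAR.
Step 9 — Apparent power: |S| = 0.1102 VA.
Step 10 — Power factor: PF = P/|S| = 0.9717 (leading).

(a) P = 0.107 W  (b) Q = -0.02604 VAR  (c) S = 0.1102 VA  (d) PF = 0.9717 (leading)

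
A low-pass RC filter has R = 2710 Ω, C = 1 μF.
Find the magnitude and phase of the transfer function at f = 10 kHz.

Step 1 — Angular frequency: ω = 2π·1e+04 = 6.283e+04 rad/s.
Step 2 — Transfer function: H(jω) = 1/(1 + jωRC).
Step 3 — Denominator: 1 + jωRC = 1 + j·6.283e+04·2710·1e-06 = 1 + j170.3.
Step 4 — H = 3.449e-05 - j0.005873.
Step 5 — Magnitude: |H| = 0.005873 (-44.6 dB); phase: φ = -89.7°.

|H| = 0.005873 (-44.6 dB), φ = -89.7°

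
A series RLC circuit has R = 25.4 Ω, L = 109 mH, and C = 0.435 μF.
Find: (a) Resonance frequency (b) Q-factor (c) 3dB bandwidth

Step 1 — Resonance: ω₀ = 1/√(LC) = 1/√(0.109·4.35e-07) = 4592 rad/s.
Step 2 — f₀ = ω₀/(2π) = 730.9 Hz.
Step 3 — Series Q: Q = ω₀L/R = 4592·0.109/25.4 = 19.71.
Step 4 — Bandwidth: Δω = ω₀/Q = 233 rad/s; BW = Δω/(2π) = 37.09 Hz.

(a) f₀ = 730.9 Hz  (b) Q = 19.71  (c) BW = 37.09 Hz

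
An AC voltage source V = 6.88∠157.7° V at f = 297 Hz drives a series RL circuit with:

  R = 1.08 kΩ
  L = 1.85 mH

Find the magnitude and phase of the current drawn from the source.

Step 1 — Angular frequency: ω = 2π·f = 2π·297 = 1866 rad/s.
Step 2 — Component impedances:
  R: Z = R = 1080 Ω
  L: Z = jωL = j·1866·0.00185 = 0 + j3.452 Ω
Step 3 — Series combination: Z_total = R + L = 1080 + j3.452 Ω = 1080∠0.2° Ω.
Step 4 — Source phasor: V = 6.88∠157.7° V = -6.365 + j2.611 V.
Step 5 — Ohm's law: I = V / Z_total = (-6.365 + j2.611) / (1080 + j3.452) = -0.005886 + j0.002436 A.
Step 6 — Convert to polar: |I| = 0.00637 A, ∠I = 157.5°.

I = 0.00637∠157.5° A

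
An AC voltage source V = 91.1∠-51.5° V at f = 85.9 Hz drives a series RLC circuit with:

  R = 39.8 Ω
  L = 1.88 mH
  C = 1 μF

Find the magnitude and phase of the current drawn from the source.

Step 1 — Angular frequency: ω = 2π·f = 2π·85.9 = 539.7 rad/s.
Step 2 — Component impedances:
  R: Z = R = 39.8 Ω
  L: Z = jωL = j·539.7·0.00188 = 0 + j1.015 Ω
  C: Z = 1/(jωC) = -j/(ω·C) = 0 - j1853 Ω
Step 3 — Series combination: Z_total = R + L + C = 39.8 - j1852 Ω = 1852∠-88.8° Ω.
Step 4 — Source phasor: V = 91.1∠-51.5° V = 56.71 - j71.3 V.
Step 5 — Ohm's law: I = V / Z_total = (56.71 - j71.3) / (39.8 - j1852) = 0.03914 + j0.02978 A.
Step 6 — Convert to polar: |I| = 0.04918 A, ∠I = 37.3°.

I = 0.04918∠37.3° A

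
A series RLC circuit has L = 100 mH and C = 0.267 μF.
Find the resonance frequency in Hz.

Step 1 — Resonance condition Im(Z)=0 gives ω₀ = 1/√(LC).
Step 2 — ω₀ = 1/√(0.1·2.67e-07) = 6120 rad/s.
Step 3 — f₀ = ω₀/(2π) = 974 Hz.

f₀ = 974 Hz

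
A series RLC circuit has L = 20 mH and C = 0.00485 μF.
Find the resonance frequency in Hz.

Step 1 — Resonance condition Im(Z)=0 gives ω₀ = 1/√(LC).
Step 2 — ω₀ = 1/√(0.02·4.85e-09) = 1.015e+05 rad/s.
Step 3 — f₀ = ω₀/(2π) = 1.616e+04 Hz.

f₀ = 1.616e+04 Hz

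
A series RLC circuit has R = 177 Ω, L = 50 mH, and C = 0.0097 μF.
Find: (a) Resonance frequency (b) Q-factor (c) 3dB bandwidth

Step 1 — Resonance condition Im(Z)=0 gives ω₀ = 1/√(LC).
Step 2 — ω₀ = 1/√(0.05·9.7e-09) = 4.541e+04 rad/s.
Step 3 — f₀ = ω₀/(2π) = 7227 Hz.
Step 4 — Series Q: Q = ω₀L/R = 4.541e+04·0.05/177 = 12.83.
Step 5 — 3dB bandwidth: Δω = ω₀/Q = 3540 rad/s; BW = Δω/(2π) = 563.4 Hz.

(a) f₀ = 7227 Hz  (b) Q = 12.83  (c) BW = 563.4 Hz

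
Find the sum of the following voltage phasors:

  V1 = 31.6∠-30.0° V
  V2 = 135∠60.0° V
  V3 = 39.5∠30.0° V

Step 1 — Convert each phasor to rectangular form:
  V1 = 31.6·(cos(-30.0°) + j·sin(-30.0°)) = 27.37 - j15.8 V
  V2 = 135·(cos(60.0°) + j·sin(60.0°)) = 67.5 + j116.9 V
  V3 = 39.5·(cos(30.0°) + j·sin(30.0°)) = 34.21 + j19.75 V
Step 2 — Sum components: V_total = 129.1 + j120.9 V.
Step 3 — Convert to polar: |V_total| = 176.8 V, ∠V_total = 43.1°.

V_total = 176.8∠43.1° V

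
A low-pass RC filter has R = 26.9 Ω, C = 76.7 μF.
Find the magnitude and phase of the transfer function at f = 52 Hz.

Step 1 — Angular frequency: ω = 2π·52 = 326.7 rad/s.
Step 2 — Transfer function: H(jω) = 1/(1 + jωRC).
Step 3 — Denominator: 1 + jωRC = 1 + j·326.7·26.9·7.67e-05 = 1 + j0.6741.
Step 4 — H = 0.6876 - j0.4635.
Step 5 — Magnitude: |H| = 0.8292 (-1.6 dB); phase: φ = -34.0°.

|H| = 0.8292 (-1.6 dB), φ = -34.0°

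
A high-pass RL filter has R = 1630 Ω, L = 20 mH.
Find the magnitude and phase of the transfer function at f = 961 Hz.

Step 1 — Angular frequency: ω = 2π·961 = 6038 rad/s.
Step 2 — Transfer function: H(jω) = jωL/(R + jωL).
Step 3 — Numerator jωL = j·120.8; denominator R + jωL = 1630 + j120.8.
Step 4 — H = 0.005459 + j0.07368.
Step 5 — Magnitude: |H| = 0.07389 (-22.6 dB); phase: φ = 85.8°.

|H| = 0.07389 (-22.6 dB), φ = 85.8°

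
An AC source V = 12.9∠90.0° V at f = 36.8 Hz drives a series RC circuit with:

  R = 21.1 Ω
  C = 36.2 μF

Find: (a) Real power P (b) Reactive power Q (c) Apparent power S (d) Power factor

Step 1 — Angular frequency: ω = 2π·f = 2π·36.8 = 231.2 rad/s.
Step 2 — Component impedances:
  R: Z = R = 21.1 Ω
  C: Z = 1/(jωC) = -j/(ω·C) = 0 - j119.5 Ω
Step 3 — Series combination: Z_total = R + C = 21.1 - j119.5 Ω = 121.3∠-80.0° Ω.
Step 4 — Source phasor: V = 12.9∠90.0° V = 0 + j12.9 V.
Step 5 — Current: I = V / Z = -0.1047 + j0.01849 A = 0.1063∠170.0° A.
Step 6 — Complex power: S = V·I* = 0.2386 - j1.351 VA.
Step 7 — Real power: P = Re(S) = 0.2386 W.
Step 8 — Reactive power: Q = Im(S) = -1.351 VAR.
Step 9 — Apparent power: |S| = 1.372 VA.
Step 10 — Power factor: PF = P/|S| = 0.1739 (leading).

(a) P = 0.2386 W  (b) Q = -1.351 VAR  (c) S = 1.372 VA  (d) PF = 0.1739 (leading)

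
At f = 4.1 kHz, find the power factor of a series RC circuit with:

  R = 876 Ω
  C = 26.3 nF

Step 1 — Angular frequency: ω = 2π·f = 2π·4100 = 2.576e+04 rad/s.
Step 2 — Component impedances:
  R: Z = R = 876 Ω
  C: Z = 1/(jωC) = -j/(ω·C) = 0 - j1476 Ω
Step 3 — Series combination: Z_total = R + C = 876 - j1476 Ω = 1716∠-59.3° Ω.
Step 4 — Power factor: PF = cos(φ) = Re(Z)/|Z| = 876/1716.4 = 0.5104.
Step 5 — Type: Im(Z) = -1476 ⇒ leading (phase φ = -59.3°).

PF = 0.5104 (leading, φ = -59.3°)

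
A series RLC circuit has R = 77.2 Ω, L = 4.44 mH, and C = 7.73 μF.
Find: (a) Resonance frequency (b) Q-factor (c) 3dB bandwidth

Step 1 — Resonance: ω₀ = 1/√(LC) = 1/√(0.00444·7.73e-06) = 5398 rad/s.
Step 2 — f₀ = ω₀/(2π) = 859.1 Hz.
Step 3 — Series Q: Q = ω₀L/R = 5398·0.00444/77.2 = 0.3104.
Step 4 — Bandwidth: Δω = ω₀/Q = 1.739e+04 rad/s; BW = Δω/(2π) = 2767 Hz.

(a) f₀ = 859.1 Hz  (b) Q = 0.3104  (c) BW = 2767 Hz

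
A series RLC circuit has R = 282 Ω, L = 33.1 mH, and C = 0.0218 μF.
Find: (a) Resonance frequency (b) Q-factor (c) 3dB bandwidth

Step 1 — Resonance condition Im(Z)=0 gives ω₀ = 1/√(LC).
Step 2 — ω₀ = 1/√(0.0331·2.18e-08) = 3.723e+04 rad/s.
Step 3 — f₀ = ω₀/(2π) = 5925 Hz.
Step 4 — Series Q: Q = ω₀L/R = 3.723e+04·0.0331/282 = 4.37.
Step 5 — 3dB bandwidth: Δω = ω₀/Q = 8520 rad/s; BW = Δω/(2π) = 1356 Hz.

(a) f₀ = 5925 Hz  (b) Q = 4.37  (c) BW = 1356 Hz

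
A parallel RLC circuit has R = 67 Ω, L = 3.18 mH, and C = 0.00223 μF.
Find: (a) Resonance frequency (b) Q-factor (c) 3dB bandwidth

Step 1 — Resonance: ω₀ = 1/√(LC) = 1/√(0.00318·2.23e-09) = 3.755e+05 rad/s.
Step 2 — f₀ = ω₀/(2π) = 5.977e+04 Hz.
Step 3 — Parallel Q: Q = R/(ω₀L) = 67/(3.755e+05·0.00318) = 0.05611.
Step 4 — Bandwidth: Δω = ω₀/Q = 6.693e+06 rad/s; BW = Δω/(2π) = 1.065e+06 Hz.

(a) f₀ = 5.977e+04 Hz  (b) Q = 0.05611  (c) BW = 1.065e+06 Hz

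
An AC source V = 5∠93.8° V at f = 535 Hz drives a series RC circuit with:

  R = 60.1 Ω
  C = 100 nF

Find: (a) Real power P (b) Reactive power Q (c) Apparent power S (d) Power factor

Step 1 — Angular frequency: ω = 2π·f = 2π·535 = 3362 rad/s.
Step 2 — Component impedances:
  R: Z = R = 60.1 Ω
  C: Z = 1/(jωC) = -j/(ω·C) = 0 - j2975 Ω
Step 3 — Series combination: Z_total = R + C = 60.1 - j2975 Ω = 2975∠-88.8° Ω.
Step 4 — Source phasor: V = 5∠93.8° V = -0.3314 + j4.989 V.
Step 5 — Current: I = V / Z = -0.001679 - j7.748e-05 A = 0.00168∠-177.4° A.
Step 6 — Complex power: S = V·I* = 0.0001697 - j0.0084 VA.
Step 7 — Real power: P = Re(S) = 0.0001697 W.
Step 8 — Reactive power: Q = Im(S) = -0.0084 VAR.
Step 9 — Apparent power: |S| = 0.008402 VA.
Step 10 — Power factor: PF = P/|S| = 0.0202 (leading).

(a) P = 0.0001697 W  (b) Q = -0.0084 VAR  (c) S = 0.008402 VA  (d) PF = 0.0202 (leading)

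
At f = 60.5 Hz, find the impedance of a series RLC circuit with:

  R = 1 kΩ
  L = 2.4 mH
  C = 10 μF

Step 1 — Angular frequency: ω = 2π·f = 2π·60.5 = 380.1 rad/s.
Step 2 — Component impedances:
  R: Z = R = 1000 Ω
  L: Z = jωL = j·380.1·0.0024 = 0 + j0.9123 Ω
  C: Z = 1/(jωC) = -j/(ω·C) = 0 - j263.1 Ω
Step 3 — Series combination: Z_total = R + L + C = 1000 - j262.2 Ω = 1034∠-14.7° Ω.

Z = 1000 - j262.2 Ω = 1034∠-14.7° Ω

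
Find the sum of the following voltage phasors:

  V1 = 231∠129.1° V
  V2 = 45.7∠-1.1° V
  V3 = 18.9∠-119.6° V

Step 1 — Convert each phasor to rectangular form:
  V1 = 231·(cos(129.1°) + j·sin(129.1°)) = -145.7 + j179.3 V
  V2 = 45.7·(cos(-1.1°) + j·sin(-1.1°)) = 45.69 - j0.8773 V
  V3 = 18.9·(cos(-119.6°) + j·sin(-119.6°)) = -9.336 - j16.43 V
Step 2 — Sum components: V_total = -109.3 + j162 V.
Step 3 — Convert to polar: |V_total| = 195.4 V, ∠V_total = 124.0°.

V_total = 195.4∠124.0° V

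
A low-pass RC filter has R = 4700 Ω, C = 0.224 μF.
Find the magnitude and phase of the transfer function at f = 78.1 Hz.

Step 1 — Angular frequency: ω = 2π·78.1 = 490.7 rad/s.
Step 2 — Transfer function: H(jω) = 1/(1 + jωRC).
Step 3 — Denominator: 1 + jωRC = 1 + j·490.7·4700·2.24e-07 = 1 + j0.5166.
Step 4 — H = 0.7893 - j0.4078.
Step 5 — Magnitude: |H| = 0.8884 (-1.0 dB); phase: φ = -27.3°.

|H| = 0.8884 (-1.0 dB), φ = -27.3°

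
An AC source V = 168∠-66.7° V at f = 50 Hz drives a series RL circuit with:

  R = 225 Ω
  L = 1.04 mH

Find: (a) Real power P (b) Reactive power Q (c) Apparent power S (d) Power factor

Step 1 — Angular frequency: ω = 2π·f = 2π·50 = 314.2 rad/s.
Step 2 — Component impedances:
  R: Z = R = 225 Ω
  L: Z = jωL = j·314.2·0.00104 = 0 + j0.3267 Ω
Step 3 — Series combination: Z_total = R + L = 225 + j0.3267 Ω = 225∠0.1° Ω.
Step 4 — Source phasor: V = 168∠-66.7° V = 66.45 - j154.3 V.
Step 5 — Current: I = V / Z = 0.2943 - j0.6862 A = 0.7467∠-66.8° A.
Step 6 — Complex power: S = V·I* = 125.4 + j0.1822 VA.
Step 7 — Real power: P = Re(S) = 125.4 W.
Step 8 — Reactive power: Q = Im(S) = 0.1822 VAR.
Step 9 — Apparent power: |S| = 125.4 VA.
Step 10 — Power factor: PF = P/|S| = 1 (lagging).

(a) P = 125.4 W  (b) Q = 0.1822 VAR  (c) S = 125.4 VA  (d) PF = 1 (lagging)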